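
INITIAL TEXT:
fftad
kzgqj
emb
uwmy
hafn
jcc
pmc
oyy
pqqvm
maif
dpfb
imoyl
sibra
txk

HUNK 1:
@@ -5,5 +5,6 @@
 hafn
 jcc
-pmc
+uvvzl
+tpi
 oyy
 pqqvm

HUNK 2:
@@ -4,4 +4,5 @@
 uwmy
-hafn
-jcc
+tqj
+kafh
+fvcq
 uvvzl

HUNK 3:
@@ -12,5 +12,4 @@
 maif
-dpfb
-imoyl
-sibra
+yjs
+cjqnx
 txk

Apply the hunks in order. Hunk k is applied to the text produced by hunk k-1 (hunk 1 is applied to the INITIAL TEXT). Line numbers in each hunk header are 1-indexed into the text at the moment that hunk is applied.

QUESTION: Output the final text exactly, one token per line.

Hunk 1: at line 5 remove [pmc] add [uvvzl,tpi] -> 15 lines: fftad kzgqj emb uwmy hafn jcc uvvzl tpi oyy pqqvm maif dpfb imoyl sibra txk
Hunk 2: at line 4 remove [hafn,jcc] add [tqj,kafh,fvcq] -> 16 lines: fftad kzgqj emb uwmy tqj kafh fvcq uvvzl tpi oyy pqqvm maif dpfb imoyl sibra txk
Hunk 3: at line 12 remove [dpfb,imoyl,sibra] add [yjs,cjqnx] -> 15 lines: fftad kzgqj emb uwmy tqj kafh fvcq uvvzl tpi oyy pqqvm maif yjs cjqnx txk

Answer: fftad
kzgqj
emb
uwmy
tqj
kafh
fvcq
uvvzl
tpi
oyy
pqqvm
maif
yjs
cjqnx
txk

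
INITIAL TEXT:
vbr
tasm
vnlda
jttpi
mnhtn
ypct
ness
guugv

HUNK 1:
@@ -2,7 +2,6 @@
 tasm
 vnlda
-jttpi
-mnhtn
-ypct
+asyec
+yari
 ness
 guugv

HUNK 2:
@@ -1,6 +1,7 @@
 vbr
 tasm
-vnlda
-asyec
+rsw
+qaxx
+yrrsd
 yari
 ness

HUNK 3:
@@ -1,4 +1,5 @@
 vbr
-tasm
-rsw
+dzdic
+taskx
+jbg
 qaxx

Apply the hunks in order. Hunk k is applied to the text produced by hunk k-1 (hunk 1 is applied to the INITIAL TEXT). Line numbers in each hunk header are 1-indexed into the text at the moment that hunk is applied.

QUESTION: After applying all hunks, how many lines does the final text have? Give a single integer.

Hunk 1: at line 2 remove [jttpi,mnhtn,ypct] add [asyec,yari] -> 7 lines: vbr tasm vnlda asyec yari ness guugv
Hunk 2: at line 1 remove [vnlda,asyec] add [rsw,qaxx,yrrsd] -> 8 lines: vbr tasm rsw qaxx yrrsd yari ness guugv
Hunk 3: at line 1 remove [tasm,rsw] add [dzdic,taskx,jbg] -> 9 lines: vbr dzdic taskx jbg qaxx yrrsd yari ness guugv
Final line count: 9

Answer: 9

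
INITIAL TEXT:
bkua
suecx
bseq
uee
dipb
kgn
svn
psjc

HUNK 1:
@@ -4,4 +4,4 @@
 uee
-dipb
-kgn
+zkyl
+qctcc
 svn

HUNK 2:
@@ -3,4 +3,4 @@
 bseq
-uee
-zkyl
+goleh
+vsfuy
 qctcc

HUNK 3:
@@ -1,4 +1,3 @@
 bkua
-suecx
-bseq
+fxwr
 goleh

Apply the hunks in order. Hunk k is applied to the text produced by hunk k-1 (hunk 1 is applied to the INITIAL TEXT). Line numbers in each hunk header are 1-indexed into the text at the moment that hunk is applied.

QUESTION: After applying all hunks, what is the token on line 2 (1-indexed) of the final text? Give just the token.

Hunk 1: at line 4 remove [dipb,kgn] add [zkyl,qctcc] -> 8 lines: bkua suecx bseq uee zkyl qctcc svn psjc
Hunk 2: at line 3 remove [uee,zkyl] add [goleh,vsfuy] -> 8 lines: bkua suecx bseq goleh vsfuy qctcc svn psjc
Hunk 3: at line 1 remove [suecx,bseq] add [fxwr] -> 7 lines: bkua fxwr goleh vsfuy qctcc svn psjc
Final line 2: fxwr

Answer: fxwr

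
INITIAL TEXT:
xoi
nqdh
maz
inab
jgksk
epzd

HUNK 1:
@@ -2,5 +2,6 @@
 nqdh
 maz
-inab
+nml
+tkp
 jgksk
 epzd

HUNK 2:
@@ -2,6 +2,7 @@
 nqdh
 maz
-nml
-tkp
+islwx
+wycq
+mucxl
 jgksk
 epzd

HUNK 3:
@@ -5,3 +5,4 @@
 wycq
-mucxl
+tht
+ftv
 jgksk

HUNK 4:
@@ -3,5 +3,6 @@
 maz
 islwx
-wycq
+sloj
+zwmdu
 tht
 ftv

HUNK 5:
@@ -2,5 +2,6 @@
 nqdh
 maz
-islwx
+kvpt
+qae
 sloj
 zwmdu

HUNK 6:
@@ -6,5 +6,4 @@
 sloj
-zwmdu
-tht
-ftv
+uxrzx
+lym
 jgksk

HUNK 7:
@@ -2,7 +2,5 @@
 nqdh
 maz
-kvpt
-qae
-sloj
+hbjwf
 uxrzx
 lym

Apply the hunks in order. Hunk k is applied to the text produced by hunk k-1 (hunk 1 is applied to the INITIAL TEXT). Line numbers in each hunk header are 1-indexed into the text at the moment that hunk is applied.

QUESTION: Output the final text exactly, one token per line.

Hunk 1: at line 2 remove [inab] add [nml,tkp] -> 7 lines: xoi nqdh maz nml tkp jgksk epzd
Hunk 2: at line 2 remove [nml,tkp] add [islwx,wycq,mucxl] -> 8 lines: xoi nqdh maz islwx wycq mucxl jgksk epzd
Hunk 3: at line 5 remove [mucxl] add [tht,ftv] -> 9 lines: xoi nqdh maz islwx wycq tht ftv jgksk epzd
Hunk 4: at line 3 remove [wycq] add [sloj,zwmdu] -> 10 lines: xoi nqdh maz islwx sloj zwmdu tht ftv jgksk epzd
Hunk 5: at line 2 remove [islwx] add [kvpt,qae] -> 11 lines: xoi nqdh maz kvpt qae sloj zwmdu tht ftv jgksk epzd
Hunk 6: at line 6 remove [zwmdu,tht,ftv] add [uxrzx,lym] -> 10 lines: xoi nqdh maz kvpt qae sloj uxrzx lym jgksk epzd
Hunk 7: at line 2 remove [kvpt,qae,sloj] add [hbjwf] -> 8 lines: xoi nqdh maz hbjwf uxrzx lym jgksk epzd

Answer: xoi
nqdh
maz
hbjwf
uxrzx
lym
jgksk
epzd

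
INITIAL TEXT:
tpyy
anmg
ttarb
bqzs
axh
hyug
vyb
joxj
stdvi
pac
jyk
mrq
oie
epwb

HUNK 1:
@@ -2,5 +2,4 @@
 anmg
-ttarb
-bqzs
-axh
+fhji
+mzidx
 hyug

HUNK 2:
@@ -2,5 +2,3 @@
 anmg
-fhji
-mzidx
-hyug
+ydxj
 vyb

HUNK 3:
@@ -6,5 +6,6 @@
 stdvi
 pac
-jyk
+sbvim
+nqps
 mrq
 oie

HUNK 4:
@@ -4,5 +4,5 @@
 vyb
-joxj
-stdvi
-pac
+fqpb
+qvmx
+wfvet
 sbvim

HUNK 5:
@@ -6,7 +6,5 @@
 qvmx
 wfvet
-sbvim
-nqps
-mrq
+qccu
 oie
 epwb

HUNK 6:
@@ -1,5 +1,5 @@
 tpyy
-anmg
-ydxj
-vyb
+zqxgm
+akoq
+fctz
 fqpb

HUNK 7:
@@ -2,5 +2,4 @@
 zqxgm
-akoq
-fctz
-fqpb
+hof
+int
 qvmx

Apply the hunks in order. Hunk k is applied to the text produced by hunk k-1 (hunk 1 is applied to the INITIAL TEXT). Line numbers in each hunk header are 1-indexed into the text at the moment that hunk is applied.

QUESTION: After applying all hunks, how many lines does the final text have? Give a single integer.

Hunk 1: at line 2 remove [ttarb,bqzs,axh] add [fhji,mzidx] -> 13 lines: tpyy anmg fhji mzidx hyug vyb joxj stdvi pac jyk mrq oie epwb
Hunk 2: at line 2 remove [fhji,mzidx,hyug] add [ydxj] -> 11 lines: tpyy anmg ydxj vyb joxj stdvi pac jyk mrq oie epwb
Hunk 3: at line 6 remove [jyk] add [sbvim,nqps] -> 12 lines: tpyy anmg ydxj vyb joxj stdvi pac sbvim nqps mrq oie epwb
Hunk 4: at line 4 remove [joxj,stdvi,pac] add [fqpb,qvmx,wfvet] -> 12 lines: tpyy anmg ydxj vyb fqpb qvmx wfvet sbvim nqps mrq oie epwb
Hunk 5: at line 6 remove [sbvim,nqps,mrq] add [qccu] -> 10 lines: tpyy anmg ydxj vyb fqpb qvmx wfvet qccu oie epwb
Hunk 6: at line 1 remove [anmg,ydxj,vyb] add [zqxgm,akoq,fctz] -> 10 lines: tpyy zqxgm akoq fctz fqpb qvmx wfvet qccu oie epwb
Hunk 7: at line 2 remove [akoq,fctz,fqpb] add [hof,int] -> 9 lines: tpyy zqxgm hof int qvmx wfvet qccu oie epwb
Final line count: 9

Answer: 9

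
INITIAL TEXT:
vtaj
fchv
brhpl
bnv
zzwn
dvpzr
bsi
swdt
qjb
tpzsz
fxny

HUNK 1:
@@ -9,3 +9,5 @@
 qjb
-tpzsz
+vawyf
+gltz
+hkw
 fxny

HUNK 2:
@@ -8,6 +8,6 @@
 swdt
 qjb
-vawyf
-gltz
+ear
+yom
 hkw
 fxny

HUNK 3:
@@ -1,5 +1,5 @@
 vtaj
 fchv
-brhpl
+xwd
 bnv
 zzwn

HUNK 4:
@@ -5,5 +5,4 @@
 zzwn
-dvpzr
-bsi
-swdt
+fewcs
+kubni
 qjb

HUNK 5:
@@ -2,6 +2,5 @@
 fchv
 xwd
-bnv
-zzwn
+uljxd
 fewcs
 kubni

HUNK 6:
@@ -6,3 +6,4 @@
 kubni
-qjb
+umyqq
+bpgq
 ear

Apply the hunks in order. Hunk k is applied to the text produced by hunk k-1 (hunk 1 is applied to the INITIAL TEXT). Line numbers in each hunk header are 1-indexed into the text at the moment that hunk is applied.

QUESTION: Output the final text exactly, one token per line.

Hunk 1: at line 9 remove [tpzsz] add [vawyf,gltz,hkw] -> 13 lines: vtaj fchv brhpl bnv zzwn dvpzr bsi swdt qjb vawyf gltz hkw fxny
Hunk 2: at line 8 remove [vawyf,gltz] add [ear,yom] -> 13 lines: vtaj fchv brhpl bnv zzwn dvpzr bsi swdt qjb ear yom hkw fxny
Hunk 3: at line 1 remove [brhpl] add [xwd] -> 13 lines: vtaj fchv xwd bnv zzwn dvpzr bsi swdt qjb ear yom hkw fxny
Hunk 4: at line 5 remove [dvpzr,bsi,swdt] add [fewcs,kubni] -> 12 lines: vtaj fchv xwd bnv zzwn fewcs kubni qjb ear yom hkw fxny
Hunk 5: at line 2 remove [bnv,zzwn] add [uljxd] -> 11 lines: vtaj fchv xwd uljxd fewcs kubni qjb ear yom hkw fxny
Hunk 6: at line 6 remove [qjb] add [umyqq,bpgq] -> 12 lines: vtaj fchv xwd uljxd fewcs kubni umyqq bpgq ear yom hkw fxny

Answer: vtaj
fchv
xwd
uljxd
fewcs
kubni
umyqq
bpgq
ear
yom
hkw
fxny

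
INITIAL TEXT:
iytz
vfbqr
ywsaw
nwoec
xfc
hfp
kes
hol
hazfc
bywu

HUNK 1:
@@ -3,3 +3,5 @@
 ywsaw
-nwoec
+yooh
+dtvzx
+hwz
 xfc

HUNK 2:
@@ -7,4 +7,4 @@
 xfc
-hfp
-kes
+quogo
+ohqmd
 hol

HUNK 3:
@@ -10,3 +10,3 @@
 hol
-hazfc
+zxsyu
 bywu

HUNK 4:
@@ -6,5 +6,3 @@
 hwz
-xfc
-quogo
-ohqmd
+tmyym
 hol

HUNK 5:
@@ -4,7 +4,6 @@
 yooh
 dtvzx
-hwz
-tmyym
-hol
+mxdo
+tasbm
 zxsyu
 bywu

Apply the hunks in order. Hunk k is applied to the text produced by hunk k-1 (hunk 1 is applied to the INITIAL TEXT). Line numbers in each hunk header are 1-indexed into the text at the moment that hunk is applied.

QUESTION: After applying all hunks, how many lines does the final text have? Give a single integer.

Hunk 1: at line 3 remove [nwoec] add [yooh,dtvzx,hwz] -> 12 lines: iytz vfbqr ywsaw yooh dtvzx hwz xfc hfp kes hol hazfc bywu
Hunk 2: at line 7 remove [hfp,kes] add [quogo,ohqmd] -> 12 lines: iytz vfbqr ywsaw yooh dtvzx hwz xfc quogo ohqmd hol hazfc bywu
Hunk 3: at line 10 remove [hazfc] add [zxsyu] -> 12 lines: iytz vfbqr ywsaw yooh dtvzx hwz xfc quogo ohqmd hol zxsyu bywu
Hunk 4: at line 6 remove [xfc,quogo,ohqmd] add [tmyym] -> 10 lines: iytz vfbqr ywsaw yooh dtvzx hwz tmyym hol zxsyu bywu
Hunk 5: at line 4 remove [hwz,tmyym,hol] add [mxdo,tasbm] -> 9 lines: iytz vfbqr ywsaw yooh dtvzx mxdo tasbm zxsyu bywu
Final line count: 9

Answer: 9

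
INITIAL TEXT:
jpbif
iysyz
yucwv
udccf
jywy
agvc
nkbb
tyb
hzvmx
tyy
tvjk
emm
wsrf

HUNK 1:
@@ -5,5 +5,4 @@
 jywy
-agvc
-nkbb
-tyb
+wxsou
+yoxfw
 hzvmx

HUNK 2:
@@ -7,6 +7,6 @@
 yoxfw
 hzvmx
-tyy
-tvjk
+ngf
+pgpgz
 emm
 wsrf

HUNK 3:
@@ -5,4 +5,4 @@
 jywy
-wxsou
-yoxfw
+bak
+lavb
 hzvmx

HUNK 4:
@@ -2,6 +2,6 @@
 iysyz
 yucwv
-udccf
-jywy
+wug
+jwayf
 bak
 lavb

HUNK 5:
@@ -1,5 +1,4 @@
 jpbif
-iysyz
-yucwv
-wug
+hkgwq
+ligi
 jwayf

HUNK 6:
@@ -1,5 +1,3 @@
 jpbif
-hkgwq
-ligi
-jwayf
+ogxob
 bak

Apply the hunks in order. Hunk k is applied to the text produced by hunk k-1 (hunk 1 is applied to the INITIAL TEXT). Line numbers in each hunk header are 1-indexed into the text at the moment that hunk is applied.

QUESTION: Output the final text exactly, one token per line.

Hunk 1: at line 5 remove [agvc,nkbb,tyb] add [wxsou,yoxfw] -> 12 lines: jpbif iysyz yucwv udccf jywy wxsou yoxfw hzvmx tyy tvjk emm wsrf
Hunk 2: at line 7 remove [tyy,tvjk] add [ngf,pgpgz] -> 12 lines: jpbif iysyz yucwv udccf jywy wxsou yoxfw hzvmx ngf pgpgz emm wsrf
Hunk 3: at line 5 remove [wxsou,yoxfw] add [bak,lavb] -> 12 lines: jpbif iysyz yucwv udccf jywy bak lavb hzvmx ngf pgpgz emm wsrf
Hunk 4: at line 2 remove [udccf,jywy] add [wug,jwayf] -> 12 lines: jpbif iysyz yucwv wug jwayf bak lavb hzvmx ngf pgpgz emm wsrf
Hunk 5: at line 1 remove [iysyz,yucwv,wug] add [hkgwq,ligi] -> 11 lines: jpbif hkgwq ligi jwayf bak lavb hzvmx ngf pgpgz emm wsrf
Hunk 6: at line 1 remove [hkgwq,ligi,jwayf] add [ogxob] -> 9 lines: jpbif ogxob bak lavb hzvmx ngf pgpgz emm wsrf

Answer: jpbif
ogxob
bak
lavb
hzvmx
ngf
pgpgz
emm
wsrf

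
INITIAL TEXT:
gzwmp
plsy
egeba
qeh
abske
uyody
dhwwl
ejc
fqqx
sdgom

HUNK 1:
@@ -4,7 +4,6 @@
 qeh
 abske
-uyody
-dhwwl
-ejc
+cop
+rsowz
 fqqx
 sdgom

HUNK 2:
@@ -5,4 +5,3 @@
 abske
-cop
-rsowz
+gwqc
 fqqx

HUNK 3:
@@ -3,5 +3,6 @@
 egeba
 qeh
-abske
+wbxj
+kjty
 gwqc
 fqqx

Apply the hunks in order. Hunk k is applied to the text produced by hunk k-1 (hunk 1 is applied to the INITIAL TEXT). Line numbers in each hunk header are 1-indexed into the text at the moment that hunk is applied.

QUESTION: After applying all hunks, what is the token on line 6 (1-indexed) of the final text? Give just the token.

Hunk 1: at line 4 remove [uyody,dhwwl,ejc] add [cop,rsowz] -> 9 lines: gzwmp plsy egeba qeh abske cop rsowz fqqx sdgom
Hunk 2: at line 5 remove [cop,rsowz] add [gwqc] -> 8 lines: gzwmp plsy egeba qeh abske gwqc fqqx sdgom
Hunk 3: at line 3 remove [abske] add [wbxj,kjty] -> 9 lines: gzwmp plsy egeba qeh wbxj kjty gwqc fqqx sdgom
Final line 6: kjty

Answer: kjty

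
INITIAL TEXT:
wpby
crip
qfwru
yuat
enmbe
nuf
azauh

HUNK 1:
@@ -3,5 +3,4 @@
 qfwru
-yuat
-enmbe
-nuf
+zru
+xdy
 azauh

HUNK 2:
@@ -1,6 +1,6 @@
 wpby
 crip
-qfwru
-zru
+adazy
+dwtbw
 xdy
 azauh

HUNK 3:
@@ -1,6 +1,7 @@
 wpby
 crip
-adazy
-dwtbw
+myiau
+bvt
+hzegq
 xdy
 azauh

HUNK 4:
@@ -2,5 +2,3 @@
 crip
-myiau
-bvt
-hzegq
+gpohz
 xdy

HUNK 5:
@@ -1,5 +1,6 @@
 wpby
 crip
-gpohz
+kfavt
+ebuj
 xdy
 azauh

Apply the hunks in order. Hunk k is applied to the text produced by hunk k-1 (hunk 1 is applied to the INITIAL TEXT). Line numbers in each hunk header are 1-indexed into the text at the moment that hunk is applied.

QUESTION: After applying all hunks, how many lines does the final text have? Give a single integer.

Hunk 1: at line 3 remove [yuat,enmbe,nuf] add [zru,xdy] -> 6 lines: wpby crip qfwru zru xdy azauh
Hunk 2: at line 1 remove [qfwru,zru] add [adazy,dwtbw] -> 6 lines: wpby crip adazy dwtbw xdy azauh
Hunk 3: at line 1 remove [adazy,dwtbw] add [myiau,bvt,hzegq] -> 7 lines: wpby crip myiau bvt hzegq xdy azauh
Hunk 4: at line 2 remove [myiau,bvt,hzegq] add [gpohz] -> 5 lines: wpby crip gpohz xdy azauh
Hunk 5: at line 1 remove [gpohz] add [kfavt,ebuj] -> 6 lines: wpby crip kfavt ebuj xdy azauh
Final line count: 6

Answer: 6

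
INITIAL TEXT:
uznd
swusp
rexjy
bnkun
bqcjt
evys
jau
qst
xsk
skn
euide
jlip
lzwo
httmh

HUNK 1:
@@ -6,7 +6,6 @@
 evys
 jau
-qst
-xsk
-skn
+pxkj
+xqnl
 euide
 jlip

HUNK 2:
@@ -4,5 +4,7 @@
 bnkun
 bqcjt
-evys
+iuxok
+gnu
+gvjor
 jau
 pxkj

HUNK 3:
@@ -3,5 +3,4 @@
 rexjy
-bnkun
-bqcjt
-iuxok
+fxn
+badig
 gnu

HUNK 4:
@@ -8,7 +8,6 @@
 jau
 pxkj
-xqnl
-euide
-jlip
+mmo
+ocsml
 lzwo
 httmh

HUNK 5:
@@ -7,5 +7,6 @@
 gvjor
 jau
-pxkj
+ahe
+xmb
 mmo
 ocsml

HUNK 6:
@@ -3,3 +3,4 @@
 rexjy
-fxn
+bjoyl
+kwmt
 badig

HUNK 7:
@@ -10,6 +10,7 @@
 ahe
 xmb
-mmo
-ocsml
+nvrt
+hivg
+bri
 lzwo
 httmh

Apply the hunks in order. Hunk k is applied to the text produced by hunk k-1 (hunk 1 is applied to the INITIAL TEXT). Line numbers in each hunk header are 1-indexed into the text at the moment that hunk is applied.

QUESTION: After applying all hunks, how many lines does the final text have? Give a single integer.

Answer: 16

Derivation:
Hunk 1: at line 6 remove [qst,xsk,skn] add [pxkj,xqnl] -> 13 lines: uznd swusp rexjy bnkun bqcjt evys jau pxkj xqnl euide jlip lzwo httmh
Hunk 2: at line 4 remove [evys] add [iuxok,gnu,gvjor] -> 15 lines: uznd swusp rexjy bnkun bqcjt iuxok gnu gvjor jau pxkj xqnl euide jlip lzwo httmh
Hunk 3: at line 3 remove [bnkun,bqcjt,iuxok] add [fxn,badig] -> 14 lines: uznd swusp rexjy fxn badig gnu gvjor jau pxkj xqnl euide jlip lzwo httmh
Hunk 4: at line 8 remove [xqnl,euide,jlip] add [mmo,ocsml] -> 13 lines: uznd swusp rexjy fxn badig gnu gvjor jau pxkj mmo ocsml lzwo httmh
Hunk 5: at line 7 remove [pxkj] add [ahe,xmb] -> 14 lines: uznd swusp rexjy fxn badig gnu gvjor jau ahe xmb mmo ocsml lzwo httmh
Hunk 6: at line 3 remove [fxn] add [bjoyl,kwmt] -> 15 lines: uznd swusp rexjy bjoyl kwmt badig gnu gvjor jau ahe xmb mmo ocsml lzwo httmh
Hunk 7: at line 10 remove [mmo,ocsml] add [nvrt,hivg,bri] -> 16 lines: uznd swusp rexjy bjoyl kwmt badig gnu gvjor jau ahe xmb nvrt hivg bri lzwo httmh
Final line count: 16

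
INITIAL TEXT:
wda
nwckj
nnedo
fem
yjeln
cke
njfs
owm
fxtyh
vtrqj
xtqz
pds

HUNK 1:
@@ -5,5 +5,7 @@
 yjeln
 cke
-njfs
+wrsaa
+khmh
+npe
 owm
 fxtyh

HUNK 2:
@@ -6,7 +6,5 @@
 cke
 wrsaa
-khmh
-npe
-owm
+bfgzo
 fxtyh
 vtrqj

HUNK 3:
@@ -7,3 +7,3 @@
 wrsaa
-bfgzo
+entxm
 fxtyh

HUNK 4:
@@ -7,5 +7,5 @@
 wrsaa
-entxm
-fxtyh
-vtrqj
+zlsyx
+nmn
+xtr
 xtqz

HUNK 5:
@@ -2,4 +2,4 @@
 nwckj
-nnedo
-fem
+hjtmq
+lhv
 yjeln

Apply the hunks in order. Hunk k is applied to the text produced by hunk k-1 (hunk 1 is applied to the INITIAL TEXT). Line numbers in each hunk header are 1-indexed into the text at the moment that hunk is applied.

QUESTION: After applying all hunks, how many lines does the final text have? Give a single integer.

Hunk 1: at line 5 remove [njfs] add [wrsaa,khmh,npe] -> 14 lines: wda nwckj nnedo fem yjeln cke wrsaa khmh npe owm fxtyh vtrqj xtqz pds
Hunk 2: at line 6 remove [khmh,npe,owm] add [bfgzo] -> 12 lines: wda nwckj nnedo fem yjeln cke wrsaa bfgzo fxtyh vtrqj xtqz pds
Hunk 3: at line 7 remove [bfgzo] add [entxm] -> 12 lines: wda nwckj nnedo fem yjeln cke wrsaa entxm fxtyh vtrqj xtqz pds
Hunk 4: at line 7 remove [entxm,fxtyh,vtrqj] add [zlsyx,nmn,xtr] -> 12 lines: wda nwckj nnedo fem yjeln cke wrsaa zlsyx nmn xtr xtqz pds
Hunk 5: at line 2 remove [nnedo,fem] add [hjtmq,lhv] -> 12 lines: wda nwckj hjtmq lhv yjeln cke wrsaa zlsyx nmn xtr xtqz pds
Final line count: 12

Answer: 12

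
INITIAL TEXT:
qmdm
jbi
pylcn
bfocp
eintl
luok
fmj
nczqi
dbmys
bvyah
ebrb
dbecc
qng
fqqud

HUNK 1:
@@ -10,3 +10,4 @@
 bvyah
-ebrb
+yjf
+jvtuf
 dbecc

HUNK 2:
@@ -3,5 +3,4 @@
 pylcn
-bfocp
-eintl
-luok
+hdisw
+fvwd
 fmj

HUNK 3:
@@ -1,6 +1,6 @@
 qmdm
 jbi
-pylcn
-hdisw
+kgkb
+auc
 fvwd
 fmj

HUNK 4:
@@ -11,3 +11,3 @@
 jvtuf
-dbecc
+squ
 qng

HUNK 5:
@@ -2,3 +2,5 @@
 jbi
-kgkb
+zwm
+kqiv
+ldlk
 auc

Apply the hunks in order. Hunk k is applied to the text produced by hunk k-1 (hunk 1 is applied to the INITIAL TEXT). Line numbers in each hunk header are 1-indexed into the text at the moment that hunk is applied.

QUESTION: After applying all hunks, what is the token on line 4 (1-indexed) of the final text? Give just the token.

Hunk 1: at line 10 remove [ebrb] add [yjf,jvtuf] -> 15 lines: qmdm jbi pylcn bfocp eintl luok fmj nczqi dbmys bvyah yjf jvtuf dbecc qng fqqud
Hunk 2: at line 3 remove [bfocp,eintl,luok] add [hdisw,fvwd] -> 14 lines: qmdm jbi pylcn hdisw fvwd fmj nczqi dbmys bvyah yjf jvtuf dbecc qng fqqud
Hunk 3: at line 1 remove [pylcn,hdisw] add [kgkb,auc] -> 14 lines: qmdm jbi kgkb auc fvwd fmj nczqi dbmys bvyah yjf jvtuf dbecc qng fqqud
Hunk 4: at line 11 remove [dbecc] add [squ] -> 14 lines: qmdm jbi kgkb auc fvwd fmj nczqi dbmys bvyah yjf jvtuf squ qng fqqud
Hunk 5: at line 2 remove [kgkb] add [zwm,kqiv,ldlk] -> 16 lines: qmdm jbi zwm kqiv ldlk auc fvwd fmj nczqi dbmys bvyah yjf jvtuf squ qng fqqud
Final line 4: kqiv

Answer: kqiv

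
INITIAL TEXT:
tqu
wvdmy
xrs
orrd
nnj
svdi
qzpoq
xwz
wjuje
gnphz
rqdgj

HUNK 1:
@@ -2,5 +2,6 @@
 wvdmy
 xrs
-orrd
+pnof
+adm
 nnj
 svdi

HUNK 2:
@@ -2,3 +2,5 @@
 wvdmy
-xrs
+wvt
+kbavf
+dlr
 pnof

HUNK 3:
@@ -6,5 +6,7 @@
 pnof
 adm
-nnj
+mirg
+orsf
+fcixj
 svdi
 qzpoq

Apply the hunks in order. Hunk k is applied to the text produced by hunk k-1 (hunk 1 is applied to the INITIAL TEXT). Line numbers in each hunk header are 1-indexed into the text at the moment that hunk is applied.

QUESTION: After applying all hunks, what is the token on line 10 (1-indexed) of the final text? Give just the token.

Answer: fcixj

Derivation:
Hunk 1: at line 2 remove [orrd] add [pnof,adm] -> 12 lines: tqu wvdmy xrs pnof adm nnj svdi qzpoq xwz wjuje gnphz rqdgj
Hunk 2: at line 2 remove [xrs] add [wvt,kbavf,dlr] -> 14 lines: tqu wvdmy wvt kbavf dlr pnof adm nnj svdi qzpoq xwz wjuje gnphz rqdgj
Hunk 3: at line 6 remove [nnj] add [mirg,orsf,fcixj] -> 16 lines: tqu wvdmy wvt kbavf dlr pnof adm mirg orsf fcixj svdi qzpoq xwz wjuje gnphz rqdgj
Final line 10: fcixj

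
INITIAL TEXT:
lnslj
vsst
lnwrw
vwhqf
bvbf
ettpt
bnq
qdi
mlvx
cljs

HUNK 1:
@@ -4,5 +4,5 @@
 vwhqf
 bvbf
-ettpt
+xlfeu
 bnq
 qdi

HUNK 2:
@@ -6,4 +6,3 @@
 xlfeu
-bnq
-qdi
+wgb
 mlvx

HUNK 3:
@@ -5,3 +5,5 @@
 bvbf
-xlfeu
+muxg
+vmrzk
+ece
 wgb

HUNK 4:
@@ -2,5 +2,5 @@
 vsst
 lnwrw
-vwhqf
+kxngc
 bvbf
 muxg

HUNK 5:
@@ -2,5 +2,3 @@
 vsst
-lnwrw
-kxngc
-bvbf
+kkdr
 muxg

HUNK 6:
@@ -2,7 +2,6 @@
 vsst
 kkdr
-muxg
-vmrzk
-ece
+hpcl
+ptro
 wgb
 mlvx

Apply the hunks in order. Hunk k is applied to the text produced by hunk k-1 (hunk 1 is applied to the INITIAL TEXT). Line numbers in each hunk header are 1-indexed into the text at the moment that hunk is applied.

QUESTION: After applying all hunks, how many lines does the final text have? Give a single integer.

Answer: 8

Derivation:
Hunk 1: at line 4 remove [ettpt] add [xlfeu] -> 10 lines: lnslj vsst lnwrw vwhqf bvbf xlfeu bnq qdi mlvx cljs
Hunk 2: at line 6 remove [bnq,qdi] add [wgb] -> 9 lines: lnslj vsst lnwrw vwhqf bvbf xlfeu wgb mlvx cljs
Hunk 3: at line 5 remove [xlfeu] add [muxg,vmrzk,ece] -> 11 lines: lnslj vsst lnwrw vwhqf bvbf muxg vmrzk ece wgb mlvx cljs
Hunk 4: at line 2 remove [vwhqf] add [kxngc] -> 11 lines: lnslj vsst lnwrw kxngc bvbf muxg vmrzk ece wgb mlvx cljs
Hunk 5: at line 2 remove [lnwrw,kxngc,bvbf] add [kkdr] -> 9 lines: lnslj vsst kkdr muxg vmrzk ece wgb mlvx cljs
Hunk 6: at line 2 remove [muxg,vmrzk,ece] add [hpcl,ptro] -> 8 lines: lnslj vsst kkdr hpcl ptro wgb mlvx cljs
Final line count: 8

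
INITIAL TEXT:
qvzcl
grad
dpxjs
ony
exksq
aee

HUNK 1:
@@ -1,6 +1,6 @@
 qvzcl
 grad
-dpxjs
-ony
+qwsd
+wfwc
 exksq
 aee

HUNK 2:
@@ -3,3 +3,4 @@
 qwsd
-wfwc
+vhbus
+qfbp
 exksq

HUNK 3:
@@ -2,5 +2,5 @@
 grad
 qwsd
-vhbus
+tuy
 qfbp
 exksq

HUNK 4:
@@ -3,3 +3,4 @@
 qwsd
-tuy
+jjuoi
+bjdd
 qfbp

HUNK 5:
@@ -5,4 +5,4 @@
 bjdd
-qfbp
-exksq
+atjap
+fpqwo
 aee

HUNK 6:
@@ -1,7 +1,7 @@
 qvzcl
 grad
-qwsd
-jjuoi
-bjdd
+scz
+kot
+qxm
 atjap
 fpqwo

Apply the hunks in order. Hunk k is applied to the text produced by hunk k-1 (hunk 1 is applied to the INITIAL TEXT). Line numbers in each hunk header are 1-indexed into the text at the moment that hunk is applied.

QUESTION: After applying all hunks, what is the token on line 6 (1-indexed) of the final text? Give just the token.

Answer: atjap

Derivation:
Hunk 1: at line 1 remove [dpxjs,ony] add [qwsd,wfwc] -> 6 lines: qvzcl grad qwsd wfwc exksq aee
Hunk 2: at line 3 remove [wfwc] add [vhbus,qfbp] -> 7 lines: qvzcl grad qwsd vhbus qfbp exksq aee
Hunk 3: at line 2 remove [vhbus] add [tuy] -> 7 lines: qvzcl grad qwsd tuy qfbp exksq aee
Hunk 4: at line 3 remove [tuy] add [jjuoi,bjdd] -> 8 lines: qvzcl grad qwsd jjuoi bjdd qfbp exksq aee
Hunk 5: at line 5 remove [qfbp,exksq] add [atjap,fpqwo] -> 8 lines: qvzcl grad qwsd jjuoi bjdd atjap fpqwo aee
Hunk 6: at line 1 remove [qwsd,jjuoi,bjdd] add [scz,kot,qxm] -> 8 lines: qvzcl grad scz kot qxm atjap fpqwo aee
Final line 6: atjap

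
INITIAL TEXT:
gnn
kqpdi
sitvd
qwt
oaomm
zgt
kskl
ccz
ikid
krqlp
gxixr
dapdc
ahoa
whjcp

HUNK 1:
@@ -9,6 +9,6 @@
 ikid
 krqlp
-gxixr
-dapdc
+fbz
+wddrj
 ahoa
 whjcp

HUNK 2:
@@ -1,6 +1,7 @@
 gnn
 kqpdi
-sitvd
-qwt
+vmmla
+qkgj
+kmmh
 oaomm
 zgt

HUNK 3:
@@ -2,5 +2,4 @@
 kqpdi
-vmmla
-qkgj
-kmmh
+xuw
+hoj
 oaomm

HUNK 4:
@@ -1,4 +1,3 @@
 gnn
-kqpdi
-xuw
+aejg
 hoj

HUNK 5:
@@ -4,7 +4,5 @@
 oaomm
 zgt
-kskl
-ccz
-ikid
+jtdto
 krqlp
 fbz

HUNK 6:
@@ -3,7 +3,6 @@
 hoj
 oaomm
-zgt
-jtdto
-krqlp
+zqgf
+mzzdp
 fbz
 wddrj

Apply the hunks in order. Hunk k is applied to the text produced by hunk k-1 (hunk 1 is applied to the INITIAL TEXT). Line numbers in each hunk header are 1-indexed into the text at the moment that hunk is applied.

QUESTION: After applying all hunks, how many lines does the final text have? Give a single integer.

Answer: 10

Derivation:
Hunk 1: at line 9 remove [gxixr,dapdc] add [fbz,wddrj] -> 14 lines: gnn kqpdi sitvd qwt oaomm zgt kskl ccz ikid krqlp fbz wddrj ahoa whjcp
Hunk 2: at line 1 remove [sitvd,qwt] add [vmmla,qkgj,kmmh] -> 15 lines: gnn kqpdi vmmla qkgj kmmh oaomm zgt kskl ccz ikid krqlp fbz wddrj ahoa whjcp
Hunk 3: at line 2 remove [vmmla,qkgj,kmmh] add [xuw,hoj] -> 14 lines: gnn kqpdi xuw hoj oaomm zgt kskl ccz ikid krqlp fbz wddrj ahoa whjcp
Hunk 4: at line 1 remove [kqpdi,xuw] add [aejg] -> 13 lines: gnn aejg hoj oaomm zgt kskl ccz ikid krqlp fbz wddrj ahoa whjcp
Hunk 5: at line 4 remove [kskl,ccz,ikid] add [jtdto] -> 11 lines: gnn aejg hoj oaomm zgt jtdto krqlp fbz wddrj ahoa whjcp
Hunk 6: at line 3 remove [zgt,jtdto,krqlp] add [zqgf,mzzdp] -> 10 lines: gnn aejg hoj oaomm zqgf mzzdp fbz wddrj ahoa whjcp
Final line count: 10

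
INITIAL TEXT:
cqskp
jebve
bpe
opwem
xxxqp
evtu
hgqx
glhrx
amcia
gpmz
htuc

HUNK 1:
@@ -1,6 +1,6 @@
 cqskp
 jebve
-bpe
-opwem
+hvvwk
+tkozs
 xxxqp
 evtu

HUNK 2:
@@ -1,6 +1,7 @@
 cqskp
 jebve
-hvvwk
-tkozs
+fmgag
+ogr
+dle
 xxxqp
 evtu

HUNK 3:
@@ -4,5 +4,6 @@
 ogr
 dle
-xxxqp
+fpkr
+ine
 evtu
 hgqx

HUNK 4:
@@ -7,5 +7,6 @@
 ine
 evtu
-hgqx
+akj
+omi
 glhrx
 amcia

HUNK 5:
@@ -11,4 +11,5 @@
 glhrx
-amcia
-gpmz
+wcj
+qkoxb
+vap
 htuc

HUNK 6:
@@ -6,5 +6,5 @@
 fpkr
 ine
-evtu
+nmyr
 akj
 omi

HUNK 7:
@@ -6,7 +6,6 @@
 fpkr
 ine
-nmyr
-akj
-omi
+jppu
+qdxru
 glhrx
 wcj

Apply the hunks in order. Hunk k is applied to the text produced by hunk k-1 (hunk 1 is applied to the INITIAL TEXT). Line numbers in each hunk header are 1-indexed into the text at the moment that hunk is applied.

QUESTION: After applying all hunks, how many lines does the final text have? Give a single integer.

Hunk 1: at line 1 remove [bpe,opwem] add [hvvwk,tkozs] -> 11 lines: cqskp jebve hvvwk tkozs xxxqp evtu hgqx glhrx amcia gpmz htuc
Hunk 2: at line 1 remove [hvvwk,tkozs] add [fmgag,ogr,dle] -> 12 lines: cqskp jebve fmgag ogr dle xxxqp evtu hgqx glhrx amcia gpmz htuc
Hunk 3: at line 4 remove [xxxqp] add [fpkr,ine] -> 13 lines: cqskp jebve fmgag ogr dle fpkr ine evtu hgqx glhrx amcia gpmz htuc
Hunk 4: at line 7 remove [hgqx] add [akj,omi] -> 14 lines: cqskp jebve fmgag ogr dle fpkr ine evtu akj omi glhrx amcia gpmz htuc
Hunk 5: at line 11 remove [amcia,gpmz] add [wcj,qkoxb,vap] -> 15 lines: cqskp jebve fmgag ogr dle fpkr ine evtu akj omi glhrx wcj qkoxb vap htuc
Hunk 6: at line 6 remove [evtu] add [nmyr] -> 15 lines: cqskp jebve fmgag ogr dle fpkr ine nmyr akj omi glhrx wcj qkoxb vap htuc
Hunk 7: at line 6 remove [nmyr,akj,omi] add [jppu,qdxru] -> 14 lines: cqskp jebve fmgag ogr dle fpkr ine jppu qdxru glhrx wcj qkoxb vap htuc
Final line count: 14

Answer: 14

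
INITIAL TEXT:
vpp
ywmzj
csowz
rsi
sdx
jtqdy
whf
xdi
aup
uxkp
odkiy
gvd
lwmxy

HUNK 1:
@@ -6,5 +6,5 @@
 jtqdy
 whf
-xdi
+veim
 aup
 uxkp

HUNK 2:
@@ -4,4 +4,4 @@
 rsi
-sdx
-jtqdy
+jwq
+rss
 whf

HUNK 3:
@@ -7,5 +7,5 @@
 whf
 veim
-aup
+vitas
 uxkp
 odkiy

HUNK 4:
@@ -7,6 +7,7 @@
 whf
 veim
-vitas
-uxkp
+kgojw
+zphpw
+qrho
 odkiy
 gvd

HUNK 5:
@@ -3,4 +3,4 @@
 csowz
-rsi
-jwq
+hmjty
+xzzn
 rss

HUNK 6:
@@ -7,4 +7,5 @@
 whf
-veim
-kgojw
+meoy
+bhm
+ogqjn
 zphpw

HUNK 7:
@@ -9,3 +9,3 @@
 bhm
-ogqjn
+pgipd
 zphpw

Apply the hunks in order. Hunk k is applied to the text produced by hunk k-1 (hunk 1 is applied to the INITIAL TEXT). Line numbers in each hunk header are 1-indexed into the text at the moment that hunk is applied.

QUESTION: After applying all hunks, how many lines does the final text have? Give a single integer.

Answer: 15

Derivation:
Hunk 1: at line 6 remove [xdi] add [veim] -> 13 lines: vpp ywmzj csowz rsi sdx jtqdy whf veim aup uxkp odkiy gvd lwmxy
Hunk 2: at line 4 remove [sdx,jtqdy] add [jwq,rss] -> 13 lines: vpp ywmzj csowz rsi jwq rss whf veim aup uxkp odkiy gvd lwmxy
Hunk 3: at line 7 remove [aup] add [vitas] -> 13 lines: vpp ywmzj csowz rsi jwq rss whf veim vitas uxkp odkiy gvd lwmxy
Hunk 4: at line 7 remove [vitas,uxkp] add [kgojw,zphpw,qrho] -> 14 lines: vpp ywmzj csowz rsi jwq rss whf veim kgojw zphpw qrho odkiy gvd lwmxy
Hunk 5: at line 3 remove [rsi,jwq] add [hmjty,xzzn] -> 14 lines: vpp ywmzj csowz hmjty xzzn rss whf veim kgojw zphpw qrho odkiy gvd lwmxy
Hunk 6: at line 7 remove [veim,kgojw] add [meoy,bhm,ogqjn] -> 15 lines: vpp ywmzj csowz hmjty xzzn rss whf meoy bhm ogqjn zphpw qrho odkiy gvd lwmxy
Hunk 7: at line 9 remove [ogqjn] add [pgipd] -> 15 lines: vpp ywmzj csowz hmjty xzzn rss whf meoy bhm pgipd zphpw qrho odkiy gvd lwmxy
Final line count: 15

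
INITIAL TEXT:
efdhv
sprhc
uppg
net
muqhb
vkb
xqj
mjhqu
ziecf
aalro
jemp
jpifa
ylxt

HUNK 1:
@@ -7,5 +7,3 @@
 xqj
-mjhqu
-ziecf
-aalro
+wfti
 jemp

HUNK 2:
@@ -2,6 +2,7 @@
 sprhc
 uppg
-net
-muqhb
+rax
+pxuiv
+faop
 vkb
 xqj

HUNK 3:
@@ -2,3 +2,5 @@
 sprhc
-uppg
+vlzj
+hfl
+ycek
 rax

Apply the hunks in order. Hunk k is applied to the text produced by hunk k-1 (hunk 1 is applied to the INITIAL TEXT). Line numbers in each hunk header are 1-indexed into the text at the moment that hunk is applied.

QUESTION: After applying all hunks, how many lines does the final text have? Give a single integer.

Hunk 1: at line 7 remove [mjhqu,ziecf,aalro] add [wfti] -> 11 lines: efdhv sprhc uppg net muqhb vkb xqj wfti jemp jpifa ylxt
Hunk 2: at line 2 remove [net,muqhb] add [rax,pxuiv,faop] -> 12 lines: efdhv sprhc uppg rax pxuiv faop vkb xqj wfti jemp jpifa ylxt
Hunk 3: at line 2 remove [uppg] add [vlzj,hfl,ycek] -> 14 lines: efdhv sprhc vlzj hfl ycek rax pxuiv faop vkb xqj wfti jemp jpifa ylxt
Final line count: 14

Answer: 14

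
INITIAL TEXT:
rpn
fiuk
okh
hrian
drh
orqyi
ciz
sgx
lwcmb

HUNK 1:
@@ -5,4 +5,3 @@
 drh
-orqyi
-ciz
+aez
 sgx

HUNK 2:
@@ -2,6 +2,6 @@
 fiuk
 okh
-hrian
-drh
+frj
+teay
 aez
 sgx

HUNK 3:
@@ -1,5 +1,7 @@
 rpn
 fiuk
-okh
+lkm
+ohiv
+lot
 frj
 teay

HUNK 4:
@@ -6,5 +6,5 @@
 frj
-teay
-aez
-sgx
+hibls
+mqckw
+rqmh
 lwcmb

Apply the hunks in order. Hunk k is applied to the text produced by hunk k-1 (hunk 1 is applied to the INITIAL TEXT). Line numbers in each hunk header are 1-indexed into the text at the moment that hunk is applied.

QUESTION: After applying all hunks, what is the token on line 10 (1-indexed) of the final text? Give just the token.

Hunk 1: at line 5 remove [orqyi,ciz] add [aez] -> 8 lines: rpn fiuk okh hrian drh aez sgx lwcmb
Hunk 2: at line 2 remove [hrian,drh] add [frj,teay] -> 8 lines: rpn fiuk okh frj teay aez sgx lwcmb
Hunk 3: at line 1 remove [okh] add [lkm,ohiv,lot] -> 10 lines: rpn fiuk lkm ohiv lot frj teay aez sgx lwcmb
Hunk 4: at line 6 remove [teay,aez,sgx] add [hibls,mqckw,rqmh] -> 10 lines: rpn fiuk lkm ohiv lot frj hibls mqckw rqmh lwcmb
Final line 10: lwcmb

Answer: lwcmb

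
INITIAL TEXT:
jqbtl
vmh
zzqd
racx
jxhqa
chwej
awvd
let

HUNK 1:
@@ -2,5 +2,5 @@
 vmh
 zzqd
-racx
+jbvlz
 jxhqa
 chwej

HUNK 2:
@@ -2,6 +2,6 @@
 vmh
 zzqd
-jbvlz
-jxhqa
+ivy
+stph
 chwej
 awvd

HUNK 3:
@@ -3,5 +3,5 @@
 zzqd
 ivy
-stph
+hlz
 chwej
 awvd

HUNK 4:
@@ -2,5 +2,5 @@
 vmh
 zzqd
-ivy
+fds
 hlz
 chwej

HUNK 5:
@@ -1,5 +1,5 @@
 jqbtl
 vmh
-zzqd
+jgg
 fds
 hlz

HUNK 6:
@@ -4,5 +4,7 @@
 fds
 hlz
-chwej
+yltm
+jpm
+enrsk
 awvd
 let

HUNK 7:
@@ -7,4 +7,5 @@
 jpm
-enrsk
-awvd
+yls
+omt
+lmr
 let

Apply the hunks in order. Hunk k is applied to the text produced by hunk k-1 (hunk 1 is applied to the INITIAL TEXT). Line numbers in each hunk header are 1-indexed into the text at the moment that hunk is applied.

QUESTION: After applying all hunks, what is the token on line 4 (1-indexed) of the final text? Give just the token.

Hunk 1: at line 2 remove [racx] add [jbvlz] -> 8 lines: jqbtl vmh zzqd jbvlz jxhqa chwej awvd let
Hunk 2: at line 2 remove [jbvlz,jxhqa] add [ivy,stph] -> 8 lines: jqbtl vmh zzqd ivy stph chwej awvd let
Hunk 3: at line 3 remove [stph] add [hlz] -> 8 lines: jqbtl vmh zzqd ivy hlz chwej awvd let
Hunk 4: at line 2 remove [ivy] add [fds] -> 8 lines: jqbtl vmh zzqd fds hlz chwej awvd let
Hunk 5: at line 1 remove [zzqd] add [jgg] -> 8 lines: jqbtl vmh jgg fds hlz chwej awvd let
Hunk 6: at line 4 remove [chwej] add [yltm,jpm,enrsk] -> 10 lines: jqbtl vmh jgg fds hlz yltm jpm enrsk awvd let
Hunk 7: at line 7 remove [enrsk,awvd] add [yls,omt,lmr] -> 11 lines: jqbtl vmh jgg fds hlz yltm jpm yls omt lmr let
Final line 4: fds

Answer: fds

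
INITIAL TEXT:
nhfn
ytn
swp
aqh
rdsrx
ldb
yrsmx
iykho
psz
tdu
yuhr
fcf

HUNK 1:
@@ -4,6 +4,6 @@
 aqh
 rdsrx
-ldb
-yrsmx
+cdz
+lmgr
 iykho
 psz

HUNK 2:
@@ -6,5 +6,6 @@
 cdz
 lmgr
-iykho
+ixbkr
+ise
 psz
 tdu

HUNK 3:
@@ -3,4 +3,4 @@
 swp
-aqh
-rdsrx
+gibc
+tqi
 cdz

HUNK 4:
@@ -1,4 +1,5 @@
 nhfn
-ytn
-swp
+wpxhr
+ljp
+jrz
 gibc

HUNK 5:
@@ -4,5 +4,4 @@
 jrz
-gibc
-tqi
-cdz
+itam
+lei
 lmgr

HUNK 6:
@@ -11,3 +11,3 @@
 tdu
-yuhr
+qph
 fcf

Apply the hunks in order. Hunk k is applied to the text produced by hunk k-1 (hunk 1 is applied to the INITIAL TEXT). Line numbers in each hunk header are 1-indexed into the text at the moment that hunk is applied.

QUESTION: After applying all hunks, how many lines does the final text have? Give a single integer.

Answer: 13

Derivation:
Hunk 1: at line 4 remove [ldb,yrsmx] add [cdz,lmgr] -> 12 lines: nhfn ytn swp aqh rdsrx cdz lmgr iykho psz tdu yuhr fcf
Hunk 2: at line 6 remove [iykho] add [ixbkr,ise] -> 13 lines: nhfn ytn swp aqh rdsrx cdz lmgr ixbkr ise psz tdu yuhr fcf
Hunk 3: at line 3 remove [aqh,rdsrx] add [gibc,tqi] -> 13 lines: nhfn ytn swp gibc tqi cdz lmgr ixbkr ise psz tdu yuhr fcf
Hunk 4: at line 1 remove [ytn,swp] add [wpxhr,ljp,jrz] -> 14 lines: nhfn wpxhr ljp jrz gibc tqi cdz lmgr ixbkr ise psz tdu yuhr fcf
Hunk 5: at line 4 remove [gibc,tqi,cdz] add [itam,lei] -> 13 lines: nhfn wpxhr ljp jrz itam lei lmgr ixbkr ise psz tdu yuhr fcf
Hunk 6: at line 11 remove [yuhr] add [qph] -> 13 lines: nhfn wpxhr ljp jrz itam lei lmgr ixbkr ise psz tdu qph fcf
Final line count: 13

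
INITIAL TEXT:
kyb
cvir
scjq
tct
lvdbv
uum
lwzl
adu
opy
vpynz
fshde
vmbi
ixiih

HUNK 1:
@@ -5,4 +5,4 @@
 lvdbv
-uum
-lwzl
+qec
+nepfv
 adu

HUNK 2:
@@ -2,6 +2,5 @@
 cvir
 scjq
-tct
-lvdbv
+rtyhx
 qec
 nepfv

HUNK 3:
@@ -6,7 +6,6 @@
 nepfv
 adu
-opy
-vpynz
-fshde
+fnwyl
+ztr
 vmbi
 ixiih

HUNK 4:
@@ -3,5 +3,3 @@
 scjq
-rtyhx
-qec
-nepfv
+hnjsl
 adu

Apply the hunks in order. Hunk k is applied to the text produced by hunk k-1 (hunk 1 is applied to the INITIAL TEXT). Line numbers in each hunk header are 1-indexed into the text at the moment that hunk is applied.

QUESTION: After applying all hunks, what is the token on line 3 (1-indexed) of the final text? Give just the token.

Answer: scjq

Derivation:
Hunk 1: at line 5 remove [uum,lwzl] add [qec,nepfv] -> 13 lines: kyb cvir scjq tct lvdbv qec nepfv adu opy vpynz fshde vmbi ixiih
Hunk 2: at line 2 remove [tct,lvdbv] add [rtyhx] -> 12 lines: kyb cvir scjq rtyhx qec nepfv adu opy vpynz fshde vmbi ixiih
Hunk 3: at line 6 remove [opy,vpynz,fshde] add [fnwyl,ztr] -> 11 lines: kyb cvir scjq rtyhx qec nepfv adu fnwyl ztr vmbi ixiih
Hunk 4: at line 3 remove [rtyhx,qec,nepfv] add [hnjsl] -> 9 lines: kyb cvir scjq hnjsl adu fnwyl ztr vmbi ixiih
Final line 3: scjq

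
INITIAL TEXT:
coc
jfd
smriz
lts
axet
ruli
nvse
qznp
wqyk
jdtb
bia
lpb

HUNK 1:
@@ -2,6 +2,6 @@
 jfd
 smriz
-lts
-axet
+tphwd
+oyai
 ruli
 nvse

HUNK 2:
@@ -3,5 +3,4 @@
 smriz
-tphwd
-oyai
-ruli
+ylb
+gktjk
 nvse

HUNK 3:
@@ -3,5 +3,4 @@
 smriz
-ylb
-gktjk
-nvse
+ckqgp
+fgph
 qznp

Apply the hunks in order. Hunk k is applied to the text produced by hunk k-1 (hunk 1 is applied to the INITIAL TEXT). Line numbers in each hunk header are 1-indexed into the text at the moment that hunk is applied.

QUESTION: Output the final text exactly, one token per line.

Hunk 1: at line 2 remove [lts,axet] add [tphwd,oyai] -> 12 lines: coc jfd smriz tphwd oyai ruli nvse qznp wqyk jdtb bia lpb
Hunk 2: at line 3 remove [tphwd,oyai,ruli] add [ylb,gktjk] -> 11 lines: coc jfd smriz ylb gktjk nvse qznp wqyk jdtb bia lpb
Hunk 3: at line 3 remove [ylb,gktjk,nvse] add [ckqgp,fgph] -> 10 lines: coc jfd smriz ckqgp fgph qznp wqyk jdtb bia lpb

Answer: coc
jfd
smriz
ckqgp
fgph
qznp
wqyk
jdtb
bia
lpb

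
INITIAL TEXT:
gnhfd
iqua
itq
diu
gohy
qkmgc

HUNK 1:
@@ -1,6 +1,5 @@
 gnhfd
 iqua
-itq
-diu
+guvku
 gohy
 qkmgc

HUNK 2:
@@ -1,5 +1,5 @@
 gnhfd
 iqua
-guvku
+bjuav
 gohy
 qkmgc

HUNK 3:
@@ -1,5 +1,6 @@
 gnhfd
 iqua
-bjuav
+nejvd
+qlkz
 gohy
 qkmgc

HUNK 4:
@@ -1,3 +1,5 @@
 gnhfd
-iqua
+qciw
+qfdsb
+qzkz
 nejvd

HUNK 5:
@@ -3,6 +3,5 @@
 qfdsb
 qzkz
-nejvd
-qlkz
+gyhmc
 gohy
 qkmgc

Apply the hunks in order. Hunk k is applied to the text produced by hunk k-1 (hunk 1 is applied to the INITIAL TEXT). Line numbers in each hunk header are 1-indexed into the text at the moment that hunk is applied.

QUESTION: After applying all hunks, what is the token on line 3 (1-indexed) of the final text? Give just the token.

Hunk 1: at line 1 remove [itq,diu] add [guvku] -> 5 lines: gnhfd iqua guvku gohy qkmgc
Hunk 2: at line 1 remove [guvku] add [bjuav] -> 5 lines: gnhfd iqua bjuav gohy qkmgc
Hunk 3: at line 1 remove [bjuav] add [nejvd,qlkz] -> 6 lines: gnhfd iqua nejvd qlkz gohy qkmgc
Hunk 4: at line 1 remove [iqua] add [qciw,qfdsb,qzkz] -> 8 lines: gnhfd qciw qfdsb qzkz nejvd qlkz gohy qkmgc
Hunk 5: at line 3 remove [nejvd,qlkz] add [gyhmc] -> 7 lines: gnhfd qciw qfdsb qzkz gyhmc gohy qkmgc
Final line 3: qfdsb

Answer: qfdsb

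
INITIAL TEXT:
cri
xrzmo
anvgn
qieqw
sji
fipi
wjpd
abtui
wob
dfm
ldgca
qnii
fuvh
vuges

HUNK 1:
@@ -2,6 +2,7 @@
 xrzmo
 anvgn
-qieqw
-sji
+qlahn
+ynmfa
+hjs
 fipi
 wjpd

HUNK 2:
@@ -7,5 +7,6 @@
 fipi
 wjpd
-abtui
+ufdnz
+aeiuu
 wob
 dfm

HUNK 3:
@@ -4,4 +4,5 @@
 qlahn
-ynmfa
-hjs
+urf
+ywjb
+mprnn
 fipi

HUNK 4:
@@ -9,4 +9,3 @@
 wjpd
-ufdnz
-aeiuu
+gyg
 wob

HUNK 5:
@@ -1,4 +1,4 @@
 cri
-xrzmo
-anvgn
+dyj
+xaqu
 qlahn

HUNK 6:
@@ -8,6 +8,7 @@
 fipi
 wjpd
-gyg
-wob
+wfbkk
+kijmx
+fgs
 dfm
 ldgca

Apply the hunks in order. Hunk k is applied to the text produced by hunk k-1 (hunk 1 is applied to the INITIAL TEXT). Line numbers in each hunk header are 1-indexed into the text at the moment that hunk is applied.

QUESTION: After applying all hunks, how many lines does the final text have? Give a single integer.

Hunk 1: at line 2 remove [qieqw,sji] add [qlahn,ynmfa,hjs] -> 15 lines: cri xrzmo anvgn qlahn ynmfa hjs fipi wjpd abtui wob dfm ldgca qnii fuvh vuges
Hunk 2: at line 7 remove [abtui] add [ufdnz,aeiuu] -> 16 lines: cri xrzmo anvgn qlahn ynmfa hjs fipi wjpd ufdnz aeiuu wob dfm ldgca qnii fuvh vuges
Hunk 3: at line 4 remove [ynmfa,hjs] add [urf,ywjb,mprnn] -> 17 lines: cri xrzmo anvgn qlahn urf ywjb mprnn fipi wjpd ufdnz aeiuu wob dfm ldgca qnii fuvh vuges
Hunk 4: at line 9 remove [ufdnz,aeiuu] add [gyg] -> 16 lines: cri xrzmo anvgn qlahn urf ywjb mprnn fipi wjpd gyg wob dfm ldgca qnii fuvh vuges
Hunk 5: at line 1 remove [xrzmo,anvgn] add [dyj,xaqu] -> 16 lines: cri dyj xaqu qlahn urf ywjb mprnn fipi wjpd gyg wob dfm ldgca qnii fuvh vuges
Hunk 6: at line 8 remove [gyg,wob] add [wfbkk,kijmx,fgs] -> 17 lines: cri dyj xaqu qlahn urf ywjb mprnn fipi wjpd wfbkk kijmx fgs dfm ldgca qnii fuvh vuges
Final line count: 17

Answer: 17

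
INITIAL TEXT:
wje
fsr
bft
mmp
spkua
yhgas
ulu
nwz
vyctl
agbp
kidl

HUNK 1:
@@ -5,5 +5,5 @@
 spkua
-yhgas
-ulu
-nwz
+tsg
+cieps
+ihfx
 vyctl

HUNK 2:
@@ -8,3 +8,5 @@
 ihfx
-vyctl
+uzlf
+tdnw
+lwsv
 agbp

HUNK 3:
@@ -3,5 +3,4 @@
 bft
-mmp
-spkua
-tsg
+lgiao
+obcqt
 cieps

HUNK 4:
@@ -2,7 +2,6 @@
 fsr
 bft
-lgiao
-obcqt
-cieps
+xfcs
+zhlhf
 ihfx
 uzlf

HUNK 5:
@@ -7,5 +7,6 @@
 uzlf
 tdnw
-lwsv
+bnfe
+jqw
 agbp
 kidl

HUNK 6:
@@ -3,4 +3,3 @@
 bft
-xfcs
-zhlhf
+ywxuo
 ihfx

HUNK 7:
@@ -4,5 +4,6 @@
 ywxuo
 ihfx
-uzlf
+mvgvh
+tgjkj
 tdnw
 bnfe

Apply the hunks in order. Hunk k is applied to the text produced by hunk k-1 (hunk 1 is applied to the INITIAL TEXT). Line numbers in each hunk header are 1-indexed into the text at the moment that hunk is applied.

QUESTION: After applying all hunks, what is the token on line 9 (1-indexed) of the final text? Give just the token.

Answer: bnfe

Derivation:
Hunk 1: at line 5 remove [yhgas,ulu,nwz] add [tsg,cieps,ihfx] -> 11 lines: wje fsr bft mmp spkua tsg cieps ihfx vyctl agbp kidl
Hunk 2: at line 8 remove [vyctl] add [uzlf,tdnw,lwsv] -> 13 lines: wje fsr bft mmp spkua tsg cieps ihfx uzlf tdnw lwsv agbp kidl
Hunk 3: at line 3 remove [mmp,spkua,tsg] add [lgiao,obcqt] -> 12 lines: wje fsr bft lgiao obcqt cieps ihfx uzlf tdnw lwsv agbp kidl
Hunk 4: at line 2 remove [lgiao,obcqt,cieps] add [xfcs,zhlhf] -> 11 lines: wje fsr bft xfcs zhlhf ihfx uzlf tdnw lwsv agbp kidl
Hunk 5: at line 7 remove [lwsv] add [bnfe,jqw] -> 12 lines: wje fsr bft xfcs zhlhf ihfx uzlf tdnw bnfe jqw agbp kidl
Hunk 6: at line 3 remove [xfcs,zhlhf] add [ywxuo] -> 11 lines: wje fsr bft ywxuo ihfx uzlf tdnw bnfe jqw agbp kidl
Hunk 7: at line 4 remove [uzlf] add [mvgvh,tgjkj] -> 12 lines: wje fsr bft ywxuo ihfx mvgvh tgjkj tdnw bnfe jqw agbp kidl
Final line 9: bnfe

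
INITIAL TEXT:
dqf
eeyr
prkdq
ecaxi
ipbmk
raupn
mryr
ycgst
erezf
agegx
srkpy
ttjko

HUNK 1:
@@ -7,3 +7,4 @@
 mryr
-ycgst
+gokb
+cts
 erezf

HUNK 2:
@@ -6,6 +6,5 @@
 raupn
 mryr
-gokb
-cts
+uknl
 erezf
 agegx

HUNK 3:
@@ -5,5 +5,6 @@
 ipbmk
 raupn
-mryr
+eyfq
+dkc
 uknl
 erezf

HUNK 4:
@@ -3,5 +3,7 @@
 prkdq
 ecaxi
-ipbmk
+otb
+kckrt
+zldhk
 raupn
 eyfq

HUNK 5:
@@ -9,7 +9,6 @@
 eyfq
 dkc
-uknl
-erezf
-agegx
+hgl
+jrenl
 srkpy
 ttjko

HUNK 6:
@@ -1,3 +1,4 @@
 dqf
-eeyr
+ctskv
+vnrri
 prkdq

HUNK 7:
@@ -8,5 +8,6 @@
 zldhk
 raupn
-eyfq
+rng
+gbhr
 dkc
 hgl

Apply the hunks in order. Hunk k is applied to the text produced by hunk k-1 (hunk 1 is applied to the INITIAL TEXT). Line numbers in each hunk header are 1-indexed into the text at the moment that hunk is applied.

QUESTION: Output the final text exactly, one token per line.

Hunk 1: at line 7 remove [ycgst] add [gokb,cts] -> 13 lines: dqf eeyr prkdq ecaxi ipbmk raupn mryr gokb cts erezf agegx srkpy ttjko
Hunk 2: at line 6 remove [gokb,cts] add [uknl] -> 12 lines: dqf eeyr prkdq ecaxi ipbmk raupn mryr uknl erezf agegx srkpy ttjko
Hunk 3: at line 5 remove [mryr] add [eyfq,dkc] -> 13 lines: dqf eeyr prkdq ecaxi ipbmk raupn eyfq dkc uknl erezf agegx srkpy ttjko
Hunk 4: at line 3 remove [ipbmk] add [otb,kckrt,zldhk] -> 15 lines: dqf eeyr prkdq ecaxi otb kckrt zldhk raupn eyfq dkc uknl erezf agegx srkpy ttjko
Hunk 5: at line 9 remove [uknl,erezf,agegx] add [hgl,jrenl] -> 14 lines: dqf eeyr prkdq ecaxi otb kckrt zldhk raupn eyfq dkc hgl jrenl srkpy ttjko
Hunk 6: at line 1 remove [eeyr] add [ctskv,vnrri] -> 15 lines: dqf ctskv vnrri prkdq ecaxi otb kckrt zldhk raupn eyfq dkc hgl jrenl srkpy ttjko
Hunk 7: at line 8 remove [eyfq] add [rng,gbhr] -> 16 lines: dqf ctskv vnrri prkdq ecaxi otb kckrt zldhk raupn rng gbhr dkc hgl jrenl srkpy ttjko

Answer: dqf
ctskv
vnrri
prkdq
ecaxi
otb
kckrt
zldhk
raupn
rng
gbhr
dkc
hgl
jrenl
srkpy
ttjko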